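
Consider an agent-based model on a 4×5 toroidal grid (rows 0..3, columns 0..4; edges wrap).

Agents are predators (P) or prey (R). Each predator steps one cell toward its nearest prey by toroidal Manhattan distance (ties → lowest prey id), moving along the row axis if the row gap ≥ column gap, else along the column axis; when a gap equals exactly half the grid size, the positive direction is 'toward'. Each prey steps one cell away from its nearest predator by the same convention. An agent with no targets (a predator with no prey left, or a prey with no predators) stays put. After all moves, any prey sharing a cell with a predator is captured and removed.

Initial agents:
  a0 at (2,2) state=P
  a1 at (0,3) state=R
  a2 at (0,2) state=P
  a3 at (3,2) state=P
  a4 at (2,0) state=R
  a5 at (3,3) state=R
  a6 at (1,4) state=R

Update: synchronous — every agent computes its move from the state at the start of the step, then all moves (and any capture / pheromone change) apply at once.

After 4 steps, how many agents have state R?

3

t=1: a0@(2,1):P a1@(0,4):R a2@(0,3):P a3@(3,3):P a4@(2,4):R a5@(3,4):R a6@(1,0):R
t=2: a0@(2,0):P a1@(0,0):R a2@(0,4):P a3@(3,4):P a4@(2,3):R a5@(3,0):R a6@(0,0):R
t=3: a0@(3,0):P a1@(0,1):R a2@(0,0):P a3@(3,0):P a4@(2,2):R a6@(0,1):R
t=4: a0@(0,0):P a1@(0,2):R a2@(0,1):P a3@(0,0):P a4@(2,3):R a6@(0,2):R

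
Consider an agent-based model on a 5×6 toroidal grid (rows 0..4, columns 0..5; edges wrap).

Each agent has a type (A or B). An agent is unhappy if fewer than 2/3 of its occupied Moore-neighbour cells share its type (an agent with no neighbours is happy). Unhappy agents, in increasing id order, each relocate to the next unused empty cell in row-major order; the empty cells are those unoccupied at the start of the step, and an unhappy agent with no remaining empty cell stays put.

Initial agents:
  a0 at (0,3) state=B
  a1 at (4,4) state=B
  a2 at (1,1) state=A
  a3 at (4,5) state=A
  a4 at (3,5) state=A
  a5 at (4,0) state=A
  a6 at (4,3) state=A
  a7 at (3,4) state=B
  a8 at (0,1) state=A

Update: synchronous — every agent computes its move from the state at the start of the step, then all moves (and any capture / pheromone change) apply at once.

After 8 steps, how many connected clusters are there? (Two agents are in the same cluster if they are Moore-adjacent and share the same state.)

t=1: a0@(0,0):B a1@(0,2):B a2@(1,1):A a3@(0,4):A a4@(0,5):A a5@(4,0):A a6@(1,0):A a7@(1,2):B a8@(0,1):A
t=2: a0@(0,3):B a1@(1,3):B a2@(1,4):A a3@(0,4):A a4@(0,5):A a5@(4,0):A a6@(1,0):A a7@(1,5):B a8@(2,0):A
t=3: a0@(0,0):B a1@(0,1):B a2@(0,2):A a3@(1,1):A a4@(0,5):A a5@(4,0):A a6@(1,0):A a7@(1,2):B a8@(2,1):A
t=4: a0@(0,3):B a1@(0,4):B a2@(1,3):A a3@(1,4):A a4@(0,5):A a5@(1,5):A a6@(2,0):A a7@(2,2):B a8@(2,1):A
t=5: a0@(0,0):B a1@(0,1):B a2@(0,2):A a3@(1,0):A a4@(0,5):A a5@(1,5):A a6@(2,0):A a7@(1,1):B a8@(1,2):A
t=6: a0@(0,3):B a1@(0,4):B a2@(1,3):A a3@(1,4):A a4@(0,5):A a5@(1,5):A a6@(2,0):A a7@(2,1):B a8@(2,2):A
t=7: a0@(0,0):B a1@(0,1):B a2@(0,2):A a3@(1,0):A a4@(0,5):A a5@(1,5):A a6@(1,1):A a7@(1,2):B a8@(2,3):A
t=8: a0@(0,3):B a1@(0,4):B a2@(1,3):A a3@(1,4):A a4@(0,5):A a5@(1,5):A a6@(2,0):A a7@(2,1):B a8@(2,2):A

3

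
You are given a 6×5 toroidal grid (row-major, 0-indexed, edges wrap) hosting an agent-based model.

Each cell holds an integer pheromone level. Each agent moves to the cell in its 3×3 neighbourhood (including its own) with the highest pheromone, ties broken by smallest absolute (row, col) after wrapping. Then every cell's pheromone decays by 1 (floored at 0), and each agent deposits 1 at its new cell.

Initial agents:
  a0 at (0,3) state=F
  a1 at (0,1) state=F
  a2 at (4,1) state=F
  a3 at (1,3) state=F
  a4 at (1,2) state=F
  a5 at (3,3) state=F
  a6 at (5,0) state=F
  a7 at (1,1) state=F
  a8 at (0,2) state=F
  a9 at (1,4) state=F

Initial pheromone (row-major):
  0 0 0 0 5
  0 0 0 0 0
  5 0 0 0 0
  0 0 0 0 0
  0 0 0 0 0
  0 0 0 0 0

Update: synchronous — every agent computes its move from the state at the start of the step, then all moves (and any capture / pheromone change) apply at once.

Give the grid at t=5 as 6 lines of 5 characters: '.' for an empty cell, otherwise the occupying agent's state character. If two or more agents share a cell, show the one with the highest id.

t=1: a0@(0,4) a1@(0,0) a2@(3,0) a3@(0,4) a4@(0,1) a5@(2,2) a6@(0,4) a7@(2,0) a8@(0,1) a9@(0,4) | pheromone: 1 2 0 0 8 / 0 0 0 0 0 / 5 0 1 0 0 / 1 0 0 0 0 / 0 0 0 0 0 / 0 0 0 0 0
t=2: a0@(0,4) a1@(0,4) a2@(2,0) a3@(0,4) a4@(0,1) a5@(2,2) a6@(0,4) a7@(2,0) a8@(0,1) a9@(0,4) | pheromone: 0 3 0 0 12 / 0 0 0 0 0 / 6 0 1 0 0 / 0 0 0 0 0 / 0 0 0 0 0 / 0 0 0 0 0
t=3: a0@(0,4) a1@(0,4) a2@(2,0) a3@(0,4) a4@(0,1) a5@(2,2) a6@(0,4) a7@(2,0) a8@(0,1) a9@(0,4) | pheromone: 0 4 0 0 16 / 0 0 0 0 0 / 7 0 1 0 0 / 0 0 0 0 0 / 0 0 0 0 0 / 0 0 0 0 0
t=4: a0@(0,4) a1@(0,4) a2@(2,0) a3@(0,4) a4@(0,1) a5@(2,2) a6@(0,4) a7@(2,0) a8@(0,1) a9@(0,4) | pheromone: 0 5 0 0 20 / 0 0 0 0 0 / 8 0 1 0 0 / 0 0 0 0 0 / 0 0 0 0 0 / 0 0 0 0 0
t=5: a0@(0,4) a1@(0,4) a2@(2,0) a3@(0,4) a4@(0,1) a5@(2,2) a6@(0,4) a7@(2,0) a8@(0,1) a9@(0,4) | pheromone: 0 6 0 0 24 / 0 0 0 0 0 / 9 0 1 0 0 / 0 0 0 0 0 / 0 0 0 0 0 / 0 0 0 0 0

.F..F
.....
F.F..
.....
.....
.....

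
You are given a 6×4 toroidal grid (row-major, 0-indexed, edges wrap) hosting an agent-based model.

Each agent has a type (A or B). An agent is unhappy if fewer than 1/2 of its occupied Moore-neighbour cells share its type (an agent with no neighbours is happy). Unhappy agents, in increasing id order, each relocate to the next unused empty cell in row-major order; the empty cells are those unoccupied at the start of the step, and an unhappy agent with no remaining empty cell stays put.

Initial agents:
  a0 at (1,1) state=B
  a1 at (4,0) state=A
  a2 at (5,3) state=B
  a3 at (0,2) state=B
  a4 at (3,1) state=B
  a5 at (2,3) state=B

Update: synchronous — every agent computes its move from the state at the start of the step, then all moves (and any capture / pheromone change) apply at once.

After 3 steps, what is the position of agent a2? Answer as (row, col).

t=1: a0@(1,1):B a1@(0,0):A a2@(5,3):B a3@(0,2):B a4@(0,1):B a5@(2,3):B
t=2: a0@(1,1):B a1@(0,3):A a2@(5,3):B a3@(0,2):B a4@(0,1):B a5@(2,3):B
t=3: a0@(1,1):B a1@(0,0):A a2@(5,3):B a3@(0,2):B a4@(0,1):B a5@(2,3):B

(5, 3)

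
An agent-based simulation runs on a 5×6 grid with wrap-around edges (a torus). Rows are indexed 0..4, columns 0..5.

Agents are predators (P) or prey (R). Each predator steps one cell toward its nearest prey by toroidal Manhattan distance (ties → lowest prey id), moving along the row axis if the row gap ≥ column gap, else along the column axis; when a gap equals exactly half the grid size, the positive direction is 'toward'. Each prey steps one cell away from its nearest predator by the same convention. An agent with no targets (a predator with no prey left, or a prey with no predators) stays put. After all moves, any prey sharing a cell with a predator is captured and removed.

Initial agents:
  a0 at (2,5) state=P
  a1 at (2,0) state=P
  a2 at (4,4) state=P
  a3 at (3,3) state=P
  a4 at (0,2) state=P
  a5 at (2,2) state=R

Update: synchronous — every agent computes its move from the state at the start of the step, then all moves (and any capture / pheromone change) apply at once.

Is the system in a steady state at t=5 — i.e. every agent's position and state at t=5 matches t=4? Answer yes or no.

t=1: a0@(2,0):P a1@(2,1):P a2@(3,4):P a3@(2,3):P a4@(1,2):P
t=2: (unchanged — steady state)

yes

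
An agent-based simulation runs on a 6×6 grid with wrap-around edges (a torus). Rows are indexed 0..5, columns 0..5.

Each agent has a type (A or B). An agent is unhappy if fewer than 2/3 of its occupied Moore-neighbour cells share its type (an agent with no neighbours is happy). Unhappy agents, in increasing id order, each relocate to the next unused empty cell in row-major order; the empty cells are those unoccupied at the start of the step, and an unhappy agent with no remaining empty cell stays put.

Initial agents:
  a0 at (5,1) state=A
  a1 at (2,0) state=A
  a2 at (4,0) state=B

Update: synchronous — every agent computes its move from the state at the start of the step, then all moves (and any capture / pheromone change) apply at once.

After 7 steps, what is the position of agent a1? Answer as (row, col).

t=1: a0@(0,0):A a1@(2,0):A a2@(0,1):B
t=2: a0@(0,2):A a1@(2,0):A a2@(0,3):B
t=3: a0@(0,0):A a1@(2,0):A a2@(0,1):B
t=4: a0@(0,2):A a1@(2,0):A a2@(0,3):B
t=5: a0@(0,0):A a1@(2,0):A a2@(0,1):B
t=6: a0@(0,2):A a1@(2,0):A a2@(0,3):B
t=7: a0@(0,0):A a1@(2,0):A a2@(0,1):B

(2, 0)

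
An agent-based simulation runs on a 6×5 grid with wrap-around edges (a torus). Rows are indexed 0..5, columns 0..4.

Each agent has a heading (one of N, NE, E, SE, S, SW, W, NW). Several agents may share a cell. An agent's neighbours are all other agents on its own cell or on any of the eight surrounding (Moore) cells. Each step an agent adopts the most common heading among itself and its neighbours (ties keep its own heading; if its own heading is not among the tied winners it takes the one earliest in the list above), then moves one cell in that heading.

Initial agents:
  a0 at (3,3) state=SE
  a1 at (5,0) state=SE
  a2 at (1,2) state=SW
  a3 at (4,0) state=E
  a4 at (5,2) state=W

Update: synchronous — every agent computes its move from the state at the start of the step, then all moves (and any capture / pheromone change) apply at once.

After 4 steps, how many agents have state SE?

2

t=1: a0@(4,4):SE a1@(0,1):SE a2@(2,1):SW a3@(4,1):E a4@(5,1):W
t=2: a0@(5,0):SE a1@(1,2):SE a2@(3,0):SW a3@(4,2):E a4@(5,0):W
t=3: a0@(0,1):SE a1@(2,3):SE a2@(4,4):SW a3@(4,3):E a4@(5,4):W
t=4: a0@(1,2):SE a1@(3,4):SE a2@(5,3):SW a3@(4,4):E a4@(5,3):W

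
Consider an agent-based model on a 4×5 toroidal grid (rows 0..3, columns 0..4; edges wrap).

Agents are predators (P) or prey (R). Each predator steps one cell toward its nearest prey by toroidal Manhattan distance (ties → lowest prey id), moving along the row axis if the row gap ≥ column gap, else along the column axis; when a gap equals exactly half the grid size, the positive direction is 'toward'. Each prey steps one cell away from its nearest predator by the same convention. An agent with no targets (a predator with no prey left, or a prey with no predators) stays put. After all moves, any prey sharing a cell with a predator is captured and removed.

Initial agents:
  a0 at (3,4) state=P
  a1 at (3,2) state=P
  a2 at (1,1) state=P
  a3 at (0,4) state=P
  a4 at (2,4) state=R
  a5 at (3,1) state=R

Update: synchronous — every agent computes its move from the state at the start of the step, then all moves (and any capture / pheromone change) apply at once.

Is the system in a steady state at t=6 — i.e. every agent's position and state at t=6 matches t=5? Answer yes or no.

t=1: a0@(2,4):P a1@(3,1):P a2@(2,1):P a3@(1,4):P a5@(3,0):R
t=2: a0@(3,4):P a1@(3,0):P a2@(3,1):P a3@(2,4):P
t=3: (unchanged — steady state)

yes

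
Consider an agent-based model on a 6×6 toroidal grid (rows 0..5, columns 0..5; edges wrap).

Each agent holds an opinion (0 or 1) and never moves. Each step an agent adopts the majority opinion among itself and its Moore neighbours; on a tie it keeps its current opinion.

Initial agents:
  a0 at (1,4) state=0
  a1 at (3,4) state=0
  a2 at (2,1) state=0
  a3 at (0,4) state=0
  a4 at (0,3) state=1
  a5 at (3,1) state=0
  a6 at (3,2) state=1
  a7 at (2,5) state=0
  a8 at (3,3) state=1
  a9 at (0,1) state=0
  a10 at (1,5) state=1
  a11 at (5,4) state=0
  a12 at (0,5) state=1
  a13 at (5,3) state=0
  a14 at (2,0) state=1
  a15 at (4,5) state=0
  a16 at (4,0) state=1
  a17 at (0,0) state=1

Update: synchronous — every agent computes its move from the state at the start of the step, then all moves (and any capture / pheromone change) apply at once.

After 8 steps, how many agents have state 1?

2

t=1: a0@(1,4):0 a1@(3,4):0 a2@(2,1):0 a3@(0,4):0 a4@(0,3):0 a5@(3,1):1 a6@(3,2):1 a7@(2,5):0 a8@(3,3):1 a9@(0,1):0 a10@(1,5):1 a11@(5,4):0 a12@(0,5):1 a13@(5,3):0 a14@(2,0):0 a15@(4,5):0 a16@(4,0):0 a17@(0,0):1
t=2: a0@(1,4):0 a1@(3,4):0 a2@(2,1):0 a3@(0,4):0 a4@(0,3):0 a5@(3,1):0 a6@(3,2):1 a7@(2,5):0 a8@(3,3):1 a9@(0,1):0 a10@(1,5):0 a11@(5,4):0 a12@(0,5):1 a13@(5,3):0 a14@(2,0):0 a15@(4,5):0 a16@(4,0):0 a17@(0,0):1
t=3: a0@(1,4):0 a1@(3,4):0 a2@(2,1):0 a3@(0,4):0 a4@(0,3):0 a5@(3,1):0 a6@(3,2):1 a7@(2,5):0 a8@(3,3):1 a9@(0,1):0 a10@(1,5):0 a11@(5,4):0 a12@(0,5):0 a13@(5,3):0 a14@(2,0):0 a15@(4,5):0 a16@(4,0):0 a17@(0,0):1
t=4: a0@(1,4):0 a1@(3,4):0 a2@(2,1):0 a3@(0,4):0 a4@(0,3):0 a5@(3,1):0 a6@(3,2):1 a7@(2,5):0 a8@(3,3):1 a9@(0,1):0 a10@(1,5):0 a11@(5,4):0 a12@(0,5):0 a13@(5,3):0 a14@(2,0):0 a15@(4,5):0 a16@(4,0):0 a17@(0,0):0
t=5: (unchanged — steady state)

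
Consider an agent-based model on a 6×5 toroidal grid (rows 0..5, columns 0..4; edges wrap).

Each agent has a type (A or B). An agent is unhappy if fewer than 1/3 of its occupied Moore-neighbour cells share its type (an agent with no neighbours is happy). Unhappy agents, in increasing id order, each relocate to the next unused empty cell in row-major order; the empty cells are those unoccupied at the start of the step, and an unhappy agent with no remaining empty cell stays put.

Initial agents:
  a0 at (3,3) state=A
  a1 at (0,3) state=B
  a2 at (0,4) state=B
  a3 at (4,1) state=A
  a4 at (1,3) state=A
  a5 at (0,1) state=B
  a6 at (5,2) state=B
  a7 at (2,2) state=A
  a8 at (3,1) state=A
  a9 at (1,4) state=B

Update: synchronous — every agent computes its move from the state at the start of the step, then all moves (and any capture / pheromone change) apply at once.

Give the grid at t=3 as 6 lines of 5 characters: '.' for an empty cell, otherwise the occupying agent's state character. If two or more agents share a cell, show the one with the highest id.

AB.BB
....B
..A..
.A.A.
.A...
..B..

t=1: a0@(3,3):A a1@(0,3):B a2@(0,4):B a3@(4,1):A a4@(0,0):A a5@(0,1):B a6@(5,2):B a7@(2,2):A a8@(3,1):A a9@(1,4):B
t=2: a0@(3,3):A a1@(0,3):B a2@(0,4):B a3@(4,1):A a4@(0,2):A a5@(0,1):B a6@(5,2):B a7@(2,2):A a8@(3,1):A a9@(1,4):B
t=3: a0@(3,3):A a1@(0,3):B a2@(0,4):B a3@(4,1):A a4@(0,0):A a5@(0,1):B a6@(5,2):B a7@(2,2):A a8@(3,1):A a9@(1,4):B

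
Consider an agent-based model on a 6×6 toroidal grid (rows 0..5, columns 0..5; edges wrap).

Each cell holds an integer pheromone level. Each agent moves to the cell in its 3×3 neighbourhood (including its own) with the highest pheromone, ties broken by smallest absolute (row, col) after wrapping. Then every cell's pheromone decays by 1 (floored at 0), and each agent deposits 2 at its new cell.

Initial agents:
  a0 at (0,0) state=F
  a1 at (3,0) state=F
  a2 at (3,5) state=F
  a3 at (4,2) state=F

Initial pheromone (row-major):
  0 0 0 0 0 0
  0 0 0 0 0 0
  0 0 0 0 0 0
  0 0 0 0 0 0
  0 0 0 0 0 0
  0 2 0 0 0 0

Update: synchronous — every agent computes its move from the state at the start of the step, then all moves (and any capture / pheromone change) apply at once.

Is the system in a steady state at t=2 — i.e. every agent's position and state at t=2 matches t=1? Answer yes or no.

yes

t=1: a0@(5,1) a1@(2,0) a2@(2,0) a3@(5,1) | pheromone: 0 0 0 0 0 0 / 0 0 0 0 0 0 / 4 0 0 0 0 0 / 0 0 0 0 0 0 / 0 0 0 0 0 0 / 0 5 0 0 0 0
t=2: a0@(5,1) a1@(2,0) a2@(2,0) a3@(5,1) | pheromone: 0 0 0 0 0 0 / 0 0 0 0 0 0 / 7 0 0 0 0 0 / 0 0 0 0 0 0 / 0 0 0 0 0 0 / 0 8 0 0 0 0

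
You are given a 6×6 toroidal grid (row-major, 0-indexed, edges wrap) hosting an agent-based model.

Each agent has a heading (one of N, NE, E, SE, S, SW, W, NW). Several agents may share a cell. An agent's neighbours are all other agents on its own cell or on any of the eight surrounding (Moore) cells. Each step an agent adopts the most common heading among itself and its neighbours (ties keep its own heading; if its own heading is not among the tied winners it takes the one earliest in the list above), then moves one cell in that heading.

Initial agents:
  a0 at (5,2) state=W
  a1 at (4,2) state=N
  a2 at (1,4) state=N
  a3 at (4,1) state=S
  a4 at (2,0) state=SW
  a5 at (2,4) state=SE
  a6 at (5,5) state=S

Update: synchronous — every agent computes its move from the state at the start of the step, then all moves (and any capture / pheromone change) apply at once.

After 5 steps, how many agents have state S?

t=1: a0@(5,1):W a1@(3,2):N a2@(0,4):N a3@(5,1):S a4@(3,5):SW a5@(3,5):SE a6@(0,5):S
t=2: a0@(5,0):W a1@(2,2):N a2@(5,4):N a3@(0,1):S a4@(4,4):SW a5@(4,0):SE a6@(1,5):S
t=3: a0@(5,5):W a1@(1,2):N a2@(4,4):N a3@(1,1):S a4@(5,3):SW a5@(5,1):SE a6@(2,5):S
t=4: a0@(5,4):W a1@(0,2):N a2@(3,4):N a3@(2,1):S a4@(0,2):SW a5@(0,2):SE a6@(3,5):S
t=5: a0@(5,3):W a1@(5,2):N a2@(2,4):N a3@(3,1):S a4@(1,1):SW a5@(1,3):SE a6@(4,5):S

2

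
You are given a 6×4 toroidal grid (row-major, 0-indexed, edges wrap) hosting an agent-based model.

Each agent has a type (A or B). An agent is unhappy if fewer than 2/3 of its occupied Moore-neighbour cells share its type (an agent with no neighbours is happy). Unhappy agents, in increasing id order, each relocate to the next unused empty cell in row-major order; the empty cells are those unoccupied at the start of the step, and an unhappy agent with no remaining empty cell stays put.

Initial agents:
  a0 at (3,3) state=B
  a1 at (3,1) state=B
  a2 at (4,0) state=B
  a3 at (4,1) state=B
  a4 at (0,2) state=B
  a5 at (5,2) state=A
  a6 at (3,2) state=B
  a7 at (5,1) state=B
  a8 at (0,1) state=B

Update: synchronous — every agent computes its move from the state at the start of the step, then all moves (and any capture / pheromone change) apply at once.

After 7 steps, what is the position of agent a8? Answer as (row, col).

(0, 1)

t=1: a0@(3,3):B a1@(3,1):B a2@(4,0):B a3@(4,1):B a4@(0,2):B a5@(0,0):A a6@(3,2):B a7@(5,1):B a8@(0,1):B
t=2: a0@(3,3):B a1@(3,1):B a2@(4,0):B a3@(4,1):B a4@(0,2):B a5@(0,3):A a6@(3,2):B a7@(5,1):B a8@(0,1):B
t=3: a0@(3,3):B a1@(3,1):B a2@(4,0):B a3@(4,1):B a4@(0,2):B a5@(0,0):A a6@(3,2):B a7@(5,1):B a8@(0,1):B
t=4: a0@(3,3):B a1@(3,1):B a2@(4,0):B a3@(4,1):B a4@(0,2):B a5@(0,3):A a6@(3,2):B a7@(5,1):B a8@(0,1):B
t=5: a0@(3,3):B a1@(3,1):B a2@(4,0):B a3@(4,1):B a4@(0,2):B a5@(0,0):A a6@(3,2):B a7@(5,1):B a8@(0,1):B
t=6: a0@(3,3):B a1@(3,1):B a2@(4,0):B a3@(4,1):B a4@(0,2):B a5@(0,3):A a6@(3,2):B a7@(5,1):B a8@(0,1):B
t=7: a0@(3,3):B a1@(3,1):B a2@(4,0):B a3@(4,1):B a4@(0,2):B a5@(0,0):A a6@(3,2):B a7@(5,1):B a8@(0,1):B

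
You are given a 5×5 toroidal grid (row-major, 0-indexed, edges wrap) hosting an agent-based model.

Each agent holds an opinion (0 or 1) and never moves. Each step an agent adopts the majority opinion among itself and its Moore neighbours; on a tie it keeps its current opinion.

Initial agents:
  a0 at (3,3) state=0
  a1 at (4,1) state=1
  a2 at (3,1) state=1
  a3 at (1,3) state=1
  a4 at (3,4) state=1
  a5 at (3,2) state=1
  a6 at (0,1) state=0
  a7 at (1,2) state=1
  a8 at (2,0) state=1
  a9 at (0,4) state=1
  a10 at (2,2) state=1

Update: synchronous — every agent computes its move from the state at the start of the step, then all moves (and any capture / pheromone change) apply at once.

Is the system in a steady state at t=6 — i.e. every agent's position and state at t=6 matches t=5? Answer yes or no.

t=1: a0@(3,3):1 a1@(4,1):1 a2@(3,1):1 a3@(1,3):1 a4@(3,4):1 a5@(3,2):1 a6@(0,1):1 a7@(1,2):1 a8@(2,0):1 a9@(0,4):1 a10@(2,2):1
t=2: (unchanged — steady state)

yes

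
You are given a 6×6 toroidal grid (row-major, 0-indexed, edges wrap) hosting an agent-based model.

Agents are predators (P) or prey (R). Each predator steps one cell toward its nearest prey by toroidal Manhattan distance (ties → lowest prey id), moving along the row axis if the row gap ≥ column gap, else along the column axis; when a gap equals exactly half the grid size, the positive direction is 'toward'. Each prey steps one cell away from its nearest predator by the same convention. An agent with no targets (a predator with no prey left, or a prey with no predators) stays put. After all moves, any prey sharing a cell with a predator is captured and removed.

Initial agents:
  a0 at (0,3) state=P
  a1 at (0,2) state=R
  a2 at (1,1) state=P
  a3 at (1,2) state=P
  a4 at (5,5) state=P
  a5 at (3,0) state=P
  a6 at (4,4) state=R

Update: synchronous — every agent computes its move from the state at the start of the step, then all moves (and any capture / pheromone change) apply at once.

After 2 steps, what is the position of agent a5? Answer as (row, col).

t=1: a0@(0,2):P a2@(0,1):P a3@(0,2):P a4@(4,5):P a5@(3,5):P a6@(3,4):R
t=2: a0@(1,2):P a2@(1,1):P a3@(1,2):P a4@(3,5):P a5@(3,4):P a6@(3,3):R

(3, 4)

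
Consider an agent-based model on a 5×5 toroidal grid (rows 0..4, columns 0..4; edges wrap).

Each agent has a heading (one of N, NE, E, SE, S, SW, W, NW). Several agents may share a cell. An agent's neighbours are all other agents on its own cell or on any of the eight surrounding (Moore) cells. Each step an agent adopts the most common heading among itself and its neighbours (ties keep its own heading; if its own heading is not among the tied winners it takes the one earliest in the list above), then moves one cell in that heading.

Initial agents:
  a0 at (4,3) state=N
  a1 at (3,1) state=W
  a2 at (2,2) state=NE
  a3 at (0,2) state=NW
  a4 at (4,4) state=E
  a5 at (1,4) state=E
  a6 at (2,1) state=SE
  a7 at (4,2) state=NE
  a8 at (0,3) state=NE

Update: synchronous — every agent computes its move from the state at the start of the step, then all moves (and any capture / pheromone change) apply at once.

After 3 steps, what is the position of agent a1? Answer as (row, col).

(0, 4)

t=1: a0@(3,4):NE a1@(2,2):NE a2@(1,3):NE a3@(4,3):NE a4@(4,0):E a5@(1,0):E a6@(3,2):SE a7@(3,3):NE a8@(4,4):NE
t=2: a0@(2,0):NE a1@(1,3):NE a2@(0,4):NE a3@(3,4):NE a4@(3,1):NE a5@(1,1):E a6@(2,3):NE a7@(2,4):NE a8@(3,0):NE
t=3: a0@(1,1):NE a1@(0,4):NE a2@(4,0):NE a3@(2,0):NE a4@(2,2):NE a5@(1,2):E a6@(1,4):NE a7@(1,0):NE a8@(2,1):NE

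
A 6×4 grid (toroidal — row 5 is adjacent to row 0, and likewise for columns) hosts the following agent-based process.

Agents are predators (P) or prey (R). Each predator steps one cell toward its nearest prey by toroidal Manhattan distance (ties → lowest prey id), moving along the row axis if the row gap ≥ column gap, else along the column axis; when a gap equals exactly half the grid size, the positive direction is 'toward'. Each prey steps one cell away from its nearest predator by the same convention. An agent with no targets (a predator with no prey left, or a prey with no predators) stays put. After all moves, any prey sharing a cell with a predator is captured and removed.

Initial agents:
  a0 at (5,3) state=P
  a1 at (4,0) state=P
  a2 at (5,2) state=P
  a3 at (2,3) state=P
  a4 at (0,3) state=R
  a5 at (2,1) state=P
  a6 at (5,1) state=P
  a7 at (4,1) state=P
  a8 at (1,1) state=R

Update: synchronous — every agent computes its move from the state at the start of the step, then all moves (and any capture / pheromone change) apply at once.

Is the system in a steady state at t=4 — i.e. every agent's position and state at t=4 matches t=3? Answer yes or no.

t=1: a0@(0,3):P a1@(5,0):P a2@(0,2):P a3@(1,3):P a5@(1,1):P a6@(0,1):P a7@(5,1):P
t=2: (unchanged — steady state)

yes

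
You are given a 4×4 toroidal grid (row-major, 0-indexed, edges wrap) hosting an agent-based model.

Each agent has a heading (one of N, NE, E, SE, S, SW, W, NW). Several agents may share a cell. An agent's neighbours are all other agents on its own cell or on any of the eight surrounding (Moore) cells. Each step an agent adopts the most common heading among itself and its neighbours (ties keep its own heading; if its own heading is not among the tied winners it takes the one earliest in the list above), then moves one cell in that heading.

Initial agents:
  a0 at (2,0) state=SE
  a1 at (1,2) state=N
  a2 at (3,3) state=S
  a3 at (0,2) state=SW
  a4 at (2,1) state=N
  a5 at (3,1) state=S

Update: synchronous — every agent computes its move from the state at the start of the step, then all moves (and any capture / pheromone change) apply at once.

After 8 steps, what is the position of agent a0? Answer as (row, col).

t=1: a0@(3,0):S a1@(0,2):N a2@(0,3):S a3@(1,2):S a4@(1,1):N a5@(0,1):S
t=2: a0@(0,0):S a1@(1,2):S a2@(1,3):S a3@(2,2):S a4@(0,1):N a5@(1,1):S
t=3: a0@(1,0):S a1@(2,2):S a2@(2,3):S a3@(3,2):S a4@(1,1):S a5@(2,1):S
t=4: a0@(2,0):S a1@(3,2):S a2@(3,3):S a3@(0,2):S a4@(2,1):S a5@(3,1):S
t=5: a0@(3,0):S a1@(0,2):S a2@(0,3):S a3@(1,2):S a4@(3,1):S a5@(0,1):S
t=6: a0@(0,0):S a1@(1,2):S a2@(1,3):S a3@(2,2):S a4@(0,1):S a5@(1,1):S
t=7: a0@(1,0):S a1@(2,2):S a2@(2,3):S a3@(3,2):S a4@(1,1):S a5@(2,1):S
t=8: a0@(2,0):S a1@(3,2):S a2@(3,3):S a3@(0,2):S a4@(2,1):S a5@(3,1):S

(2, 0)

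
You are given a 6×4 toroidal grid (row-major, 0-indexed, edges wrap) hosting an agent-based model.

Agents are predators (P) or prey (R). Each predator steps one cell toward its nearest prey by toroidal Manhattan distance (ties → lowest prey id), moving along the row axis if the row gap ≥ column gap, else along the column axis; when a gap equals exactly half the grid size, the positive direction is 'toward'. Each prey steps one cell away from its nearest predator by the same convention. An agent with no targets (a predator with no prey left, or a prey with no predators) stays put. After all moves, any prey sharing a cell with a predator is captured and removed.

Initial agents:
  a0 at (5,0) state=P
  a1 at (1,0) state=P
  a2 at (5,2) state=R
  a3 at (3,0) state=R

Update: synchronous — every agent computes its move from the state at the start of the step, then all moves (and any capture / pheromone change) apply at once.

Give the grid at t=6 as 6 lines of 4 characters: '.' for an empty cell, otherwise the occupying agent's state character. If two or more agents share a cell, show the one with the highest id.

....
....
P...
....
....
.P..

t=1: a0@(5,1):P a1@(2,0):P
t=2: (unchanged — steady state)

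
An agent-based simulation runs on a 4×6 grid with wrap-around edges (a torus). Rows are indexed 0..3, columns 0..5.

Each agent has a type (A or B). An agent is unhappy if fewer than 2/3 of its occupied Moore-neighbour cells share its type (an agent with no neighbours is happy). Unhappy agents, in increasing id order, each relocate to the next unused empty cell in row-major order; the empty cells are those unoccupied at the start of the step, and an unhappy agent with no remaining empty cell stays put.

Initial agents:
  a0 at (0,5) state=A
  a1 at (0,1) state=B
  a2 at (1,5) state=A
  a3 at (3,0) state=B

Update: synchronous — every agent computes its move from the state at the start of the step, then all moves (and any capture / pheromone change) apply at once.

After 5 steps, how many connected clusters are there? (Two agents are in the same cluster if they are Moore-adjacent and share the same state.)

t=1: a0@(0,0):A a1@(0,1):B a2@(1,5):A a3@(0,2):B
t=2: a0@(0,3):A a1@(0,4):B a2@(1,5):A a3@(0,2):B
t=3: a0@(0,0):A a1@(0,1):B a2@(0,5):A a3@(1,0):B
t=4: a0@(0,2):A a1@(0,3):B a2@(0,4):A a3@(1,1):B
t=5: a0@(0,0):A a1@(0,1):B a2@(0,5):A a3@(1,0):B

2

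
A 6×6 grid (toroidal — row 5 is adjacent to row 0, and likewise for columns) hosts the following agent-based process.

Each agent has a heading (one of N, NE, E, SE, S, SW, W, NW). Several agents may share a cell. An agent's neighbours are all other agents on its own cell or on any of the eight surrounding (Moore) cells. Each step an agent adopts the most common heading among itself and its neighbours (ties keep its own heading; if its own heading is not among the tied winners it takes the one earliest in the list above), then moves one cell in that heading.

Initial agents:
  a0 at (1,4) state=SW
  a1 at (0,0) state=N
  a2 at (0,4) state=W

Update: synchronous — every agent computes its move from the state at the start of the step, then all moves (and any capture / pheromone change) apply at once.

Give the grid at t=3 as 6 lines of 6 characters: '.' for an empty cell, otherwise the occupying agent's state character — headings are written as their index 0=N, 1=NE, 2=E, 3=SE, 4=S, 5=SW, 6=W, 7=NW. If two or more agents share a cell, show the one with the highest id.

.6....
......
......
0.....
.5....
......

t=1: a0@(2,3):SW a1@(5,0):N a2@(0,3):W
t=2: a0@(3,2):SW a1@(4,0):N a2@(0,2):W
t=3: a0@(4,1):SW a1@(3,0):N a2@(0,1):W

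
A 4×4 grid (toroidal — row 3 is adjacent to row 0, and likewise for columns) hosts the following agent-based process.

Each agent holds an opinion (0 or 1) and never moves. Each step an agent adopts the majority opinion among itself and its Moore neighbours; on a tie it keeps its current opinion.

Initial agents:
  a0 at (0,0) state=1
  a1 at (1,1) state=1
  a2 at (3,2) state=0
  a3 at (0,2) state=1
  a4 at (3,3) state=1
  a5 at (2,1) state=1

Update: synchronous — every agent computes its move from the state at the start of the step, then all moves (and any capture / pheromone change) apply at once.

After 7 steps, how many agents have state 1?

6

t=1: a0@(0,0):1 a1@(1,1):1 a2@(3,2):1 a3@(0,2):1 a4@(3,3):1 a5@(2,1):1
t=2: (unchanged — steady state)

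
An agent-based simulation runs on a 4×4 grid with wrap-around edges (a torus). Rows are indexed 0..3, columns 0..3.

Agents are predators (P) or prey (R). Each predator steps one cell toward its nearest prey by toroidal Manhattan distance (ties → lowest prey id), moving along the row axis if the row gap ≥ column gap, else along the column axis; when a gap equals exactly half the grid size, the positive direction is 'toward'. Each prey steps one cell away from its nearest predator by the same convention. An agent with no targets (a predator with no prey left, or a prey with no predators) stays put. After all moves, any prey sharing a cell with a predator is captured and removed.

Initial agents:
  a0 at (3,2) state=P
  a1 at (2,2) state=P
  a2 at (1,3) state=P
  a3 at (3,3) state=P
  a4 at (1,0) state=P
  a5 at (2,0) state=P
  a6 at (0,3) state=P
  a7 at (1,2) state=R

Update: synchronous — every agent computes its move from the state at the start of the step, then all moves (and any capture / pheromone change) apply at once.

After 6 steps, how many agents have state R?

0

t=1: a0@(0,2):P a1@(1,2):P a2@(1,2):P a3@(0,3):P a4@(1,1):P a5@(2,1):P a6@(1,3):P
t=2: (unchanged — steady state)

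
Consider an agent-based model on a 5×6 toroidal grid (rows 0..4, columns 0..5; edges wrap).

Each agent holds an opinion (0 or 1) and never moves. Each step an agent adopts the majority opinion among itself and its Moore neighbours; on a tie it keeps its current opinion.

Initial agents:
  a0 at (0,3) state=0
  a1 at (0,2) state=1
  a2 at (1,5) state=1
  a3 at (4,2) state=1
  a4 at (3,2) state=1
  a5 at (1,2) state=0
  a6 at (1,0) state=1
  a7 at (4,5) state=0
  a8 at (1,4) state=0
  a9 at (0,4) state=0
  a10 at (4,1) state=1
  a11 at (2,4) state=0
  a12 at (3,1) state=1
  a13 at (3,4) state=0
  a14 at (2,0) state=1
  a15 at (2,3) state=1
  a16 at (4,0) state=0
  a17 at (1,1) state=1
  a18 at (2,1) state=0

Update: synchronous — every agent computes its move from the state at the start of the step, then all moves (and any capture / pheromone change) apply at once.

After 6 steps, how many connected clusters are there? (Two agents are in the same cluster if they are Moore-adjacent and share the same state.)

t=1: a0@(0,3):0 a1@(0,2):1 a2@(1,5):1 a3@(4,2):1 a4@(3,2):1 a5@(1,2):0 a6@(1,0):1 a7@(4,5):0 a8@(1,4):0 a9@(0,4):0 a10@(4,1):1 a11@(2,4):0 a12@(3,1):1 a13@(3,4):0 a14@(2,0):1 a15@(2,3):0 a16@(4,0):0 a17@(1,1):1 a18@(2,1):1
t=2: (unchanged — steady state)

2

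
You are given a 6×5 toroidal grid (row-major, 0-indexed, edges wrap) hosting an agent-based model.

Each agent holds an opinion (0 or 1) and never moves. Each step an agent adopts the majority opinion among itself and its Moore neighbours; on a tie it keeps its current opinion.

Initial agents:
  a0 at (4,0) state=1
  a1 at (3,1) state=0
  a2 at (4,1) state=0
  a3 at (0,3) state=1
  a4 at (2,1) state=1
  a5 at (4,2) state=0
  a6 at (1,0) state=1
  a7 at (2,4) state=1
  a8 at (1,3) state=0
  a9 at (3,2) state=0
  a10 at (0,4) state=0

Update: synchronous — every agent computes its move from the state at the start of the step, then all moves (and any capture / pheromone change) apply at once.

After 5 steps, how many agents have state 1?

3

t=1: a0@(4,0):0 a1@(3,1):0 a2@(4,1):0 a3@(0,3):0 a4@(2,1):1 a5@(4,2):0 a6@(1,0):1 a7@(2,4):1 a8@(1,3):0 a9@(3,2):0 a10@(0,4):0
t=2: (unchanged — steady state)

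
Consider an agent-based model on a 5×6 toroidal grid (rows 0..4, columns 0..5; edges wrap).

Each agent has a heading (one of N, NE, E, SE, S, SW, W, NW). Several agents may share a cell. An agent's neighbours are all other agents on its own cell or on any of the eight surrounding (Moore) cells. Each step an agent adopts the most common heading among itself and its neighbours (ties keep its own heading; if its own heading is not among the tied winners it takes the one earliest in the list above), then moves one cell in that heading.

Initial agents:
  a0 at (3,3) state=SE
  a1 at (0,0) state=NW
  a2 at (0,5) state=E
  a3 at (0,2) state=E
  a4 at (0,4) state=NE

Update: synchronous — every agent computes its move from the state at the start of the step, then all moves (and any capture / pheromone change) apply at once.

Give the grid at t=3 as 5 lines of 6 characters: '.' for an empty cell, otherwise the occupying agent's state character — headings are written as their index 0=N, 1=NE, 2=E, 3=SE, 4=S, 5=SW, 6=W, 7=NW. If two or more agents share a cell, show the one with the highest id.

t=1: a0@(4,4):SE a1@(4,5):NW a2@(0,0):E a3@(0,3):E a4@(4,5):NE
t=2: a0@(0,5):SE a1@(3,4):NW a2@(0,1):E a3@(0,4):E a4@(3,0):NE
t=3: a0@(1,0):SE a1@(2,3):NW a2@(0,2):E a3@(0,5):E a4@(2,1):NE

..2..2
3.....
.1.7..
......
......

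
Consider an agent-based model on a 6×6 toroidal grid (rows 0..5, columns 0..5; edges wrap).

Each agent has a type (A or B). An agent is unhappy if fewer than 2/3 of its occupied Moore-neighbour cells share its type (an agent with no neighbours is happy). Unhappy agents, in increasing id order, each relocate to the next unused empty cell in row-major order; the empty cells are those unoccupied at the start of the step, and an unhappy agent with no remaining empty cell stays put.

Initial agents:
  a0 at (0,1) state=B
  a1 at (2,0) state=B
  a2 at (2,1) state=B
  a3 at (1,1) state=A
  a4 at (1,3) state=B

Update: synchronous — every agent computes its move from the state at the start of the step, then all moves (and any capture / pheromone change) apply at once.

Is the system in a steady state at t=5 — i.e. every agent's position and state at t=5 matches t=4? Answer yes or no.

t=1: a0@(0,0):B a1@(0,2):B a2@(0,3):B a3@(0,4):A a4@(1,3):B
t=2: a0@(0,0):B a1@(0,2):B a2@(0,3):B a3@(0,1):A a4@(1,3):B
t=3: a0@(0,4):B a1@(0,2):B a2@(0,3):B a3@(0,5):A a4@(1,3):B
t=4: a0@(0,4):B a1@(0,2):B a2@(0,3):B a3@(0,0):A a4@(1,3):B
t=5: (unchanged — steady state)

yes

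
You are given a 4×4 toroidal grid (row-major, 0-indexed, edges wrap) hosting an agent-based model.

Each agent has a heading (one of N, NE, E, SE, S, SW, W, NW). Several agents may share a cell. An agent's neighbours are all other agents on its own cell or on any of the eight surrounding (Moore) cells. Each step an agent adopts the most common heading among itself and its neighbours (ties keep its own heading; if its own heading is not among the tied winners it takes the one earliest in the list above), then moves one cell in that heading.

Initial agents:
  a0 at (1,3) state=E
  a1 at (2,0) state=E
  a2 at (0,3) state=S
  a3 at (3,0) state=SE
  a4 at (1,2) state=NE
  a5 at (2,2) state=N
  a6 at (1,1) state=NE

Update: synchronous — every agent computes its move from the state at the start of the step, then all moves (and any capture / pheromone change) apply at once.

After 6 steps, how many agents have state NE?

t=1: a0@(1,0):E a1@(2,1):E a2@(1,3):S a3@(0,1):SE a4@(0,3):NE a5@(1,3):NE a6@(0,2):NE
t=2: a0@(1,1):E a1@(2,2):E a2@(0,0):NE a3@(1,2):SE a4@(3,0):NE a5@(0,0):NE a6@(3,3):NE
t=3: a0@(1,2):E a1@(2,3):E a2@(3,1):NE a3@(1,3):E a4@(2,1):NE a5@(3,1):NE a6@(2,0):NE
t=4: a0@(1,3):E a1@(2,0):E a2@(2,2):NE a3@(1,0):E a4@(1,2):NE a5@(2,2):NE a6@(1,1):NE
t=5: a0@(1,0):E a1@(2,1):E a2@(1,3):NE a3@(1,1):E a4@(0,3):NE a5@(1,3):NE a6@(0,2):NE
t=6: a0@(1,1):E a1@(2,2):E a2@(0,0):NE a3@(1,2):E a4@(3,0):NE a5@(0,0):NE a6@(3,3):NE

4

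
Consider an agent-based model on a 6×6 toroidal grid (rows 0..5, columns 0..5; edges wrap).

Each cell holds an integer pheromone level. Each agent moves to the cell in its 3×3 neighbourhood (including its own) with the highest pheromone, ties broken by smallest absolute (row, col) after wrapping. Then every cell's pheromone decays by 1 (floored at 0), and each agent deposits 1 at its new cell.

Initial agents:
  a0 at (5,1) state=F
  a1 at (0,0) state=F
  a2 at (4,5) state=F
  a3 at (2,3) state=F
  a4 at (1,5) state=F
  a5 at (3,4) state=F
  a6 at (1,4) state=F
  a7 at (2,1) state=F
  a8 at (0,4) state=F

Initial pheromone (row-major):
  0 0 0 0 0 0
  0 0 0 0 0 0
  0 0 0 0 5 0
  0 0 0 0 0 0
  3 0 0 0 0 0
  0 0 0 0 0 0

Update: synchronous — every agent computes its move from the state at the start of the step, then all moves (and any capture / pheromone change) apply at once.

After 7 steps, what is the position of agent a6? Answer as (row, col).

(2, 4)

t=1: a0@(4,0) a1@(0,0) a2@(4,0) a3@(2,4) a4@(2,4) a5@(2,4) a6@(2,4) a7@(1,0) a8@(0,3) | pheromone: 1 0 0 1 0 0 / 1 0 0 0 0 0 / 0 0 0 0 8 0 / 0 0 0 0 0 0 / 4 0 0 0 0 0 / 0 0 0 0 0 0
t=2: a0@(4,0) a1@(0,0) a2@(4,0) a3@(2,4) a4@(2,4) a5@(2,4) a6@(2,4) a7@(0,0) a8@(0,3) | pheromone: 2 0 0 1 0 0 / 0 0 0 0 0 0 / 0 0 0 0 11 0 / 0 0 0 0 0 0 / 5 0 0 0 0 0 / 0 0 0 0 0 0
t=3: a0@(4,0) a1@(0,0) a2@(4,0) a3@(2,4) a4@(2,4) a5@(2,4) a6@(2,4) a7@(0,0) a8@(0,3) | pheromone: 3 0 0 1 0 0 / 0 0 0 0 0 0 / 0 0 0 0 14 0 / 0 0 0 0 0 0 / 6 0 0 0 0 0 / 0 0 0 0 0 0
t=4: a0@(4,0) a1@(0,0) a2@(4,0) a3@(2,4) a4@(2,4) a5@(2,4) a6@(2,4) a7@(0,0) a8@(0,3) | pheromone: 4 0 0 1 0 0 / 0 0 0 0 0 0 / 0 0 0 0 17 0 / 0 0 0 0 0 0 / 7 0 0 0 0 0 / 0 0 0 0 0 0
t=5: a0@(4,0) a1@(0,0) a2@(4,0) a3@(2,4) a4@(2,4) a5@(2,4) a6@(2,4) a7@(0,0) a8@(0,3) | pheromone: 5 0 0 1 0 0 / 0 0 0 0 0 0 / 0 0 0 0 20 0 / 0 0 0 0 0 0 / 8 0 0 0 0 0 / 0 0 0 0 0 0
t=6: a0@(4,0) a1@(0,0) a2@(4,0) a3@(2,4) a4@(2,4) a5@(2,4) a6@(2,4) a7@(0,0) a8@(0,3) | pheromone: 6 0 0 1 0 0 / 0 0 0 0 0 0 / 0 0 0 0 23 0 / 0 0 0 0 0 0 / 9 0 0 0 0 0 / 0 0 0 0 0 0
t=7: a0@(4,0) a1@(0,0) a2@(4,0) a3@(2,4) a4@(2,4) a5@(2,4) a6@(2,4) a7@(0,0) a8@(0,3) | pheromone: 7 0 0 1 0 0 / 0 0 0 0 0 0 / 0 0 0 0 26 0 / 0 0 0 0 0 0 / 10 0 0 0 0 0 / 0 0 0 0 0 0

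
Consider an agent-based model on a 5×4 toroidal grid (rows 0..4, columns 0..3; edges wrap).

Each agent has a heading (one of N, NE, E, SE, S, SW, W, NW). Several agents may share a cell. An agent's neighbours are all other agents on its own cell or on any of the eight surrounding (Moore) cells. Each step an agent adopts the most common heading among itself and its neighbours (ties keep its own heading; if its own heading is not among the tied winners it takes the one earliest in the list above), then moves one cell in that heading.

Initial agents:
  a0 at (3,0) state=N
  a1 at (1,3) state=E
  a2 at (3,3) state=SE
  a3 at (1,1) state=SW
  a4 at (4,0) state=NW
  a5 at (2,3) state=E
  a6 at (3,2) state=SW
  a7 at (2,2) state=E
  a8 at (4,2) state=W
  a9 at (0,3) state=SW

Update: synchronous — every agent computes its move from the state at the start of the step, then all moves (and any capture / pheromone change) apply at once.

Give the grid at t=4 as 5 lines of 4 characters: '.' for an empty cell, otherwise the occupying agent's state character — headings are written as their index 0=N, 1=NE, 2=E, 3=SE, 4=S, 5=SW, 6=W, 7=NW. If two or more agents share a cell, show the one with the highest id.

t=1: a0@(2,0):N a1@(1,0):E a2@(3,0):E a3@(2,0):SW a4@(3,3):NW a5@(2,0):E a6@(3,3):E a7@(2,3):E a8@(0,1):SW a9@(1,2):SW
t=2: a0@(2,1):E a1@(1,1):E a2@(3,1):E a3@(2,1):E a4@(3,0):E a5@(2,1):E a6@(3,0):E a7@(2,0):E a8@(1,0):SW a9@(2,1):SW
t=3: a0@(2,2):E a1@(1,2):E a2@(3,2):E a3@(2,2):E a4@(3,1):E a5@(2,2):E a6@(3,1):E a7@(2,1):E a8@(1,1):E a9@(2,2):E
t=4: a0@(2,3):E a1@(1,3):E a2@(3,3):E a3@(2,3):E a4@(3,2):E a5@(2,3):E a6@(3,2):E a7@(2,2):E a8@(1,2):E a9@(2,3):E

....
..22
..22
..22
....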